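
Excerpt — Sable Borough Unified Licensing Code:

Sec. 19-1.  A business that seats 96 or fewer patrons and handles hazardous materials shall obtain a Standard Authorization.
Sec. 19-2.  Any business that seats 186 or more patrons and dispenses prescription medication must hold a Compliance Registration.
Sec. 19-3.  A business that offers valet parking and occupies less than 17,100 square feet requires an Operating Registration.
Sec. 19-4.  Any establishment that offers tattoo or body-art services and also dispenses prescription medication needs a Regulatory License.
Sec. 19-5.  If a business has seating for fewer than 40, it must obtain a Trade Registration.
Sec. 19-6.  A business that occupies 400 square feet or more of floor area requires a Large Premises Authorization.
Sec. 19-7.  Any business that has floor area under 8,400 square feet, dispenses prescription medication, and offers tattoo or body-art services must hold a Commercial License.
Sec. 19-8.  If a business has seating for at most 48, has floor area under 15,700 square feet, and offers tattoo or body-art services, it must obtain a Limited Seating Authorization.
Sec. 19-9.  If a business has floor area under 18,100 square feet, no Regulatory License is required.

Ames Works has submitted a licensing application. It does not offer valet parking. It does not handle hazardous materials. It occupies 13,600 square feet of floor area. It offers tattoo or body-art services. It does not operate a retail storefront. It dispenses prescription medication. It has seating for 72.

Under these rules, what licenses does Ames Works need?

Sec. 19-1. seating 72 ≤ 96; does not handle hazardous materials → Standard Authorization not required.
Sec. 19-2. seating 72 < 186; dispenses prescription medication → Compliance Registration not required.
Sec. 19-3. does not offer valet parking; floor area 13,600 square feet < 17,100 square feet → Operating Registration not required.
Sec. 19-4. offers tattoo or body-art services; dispenses prescription medication → Regulatory License required.
Sec. 19-5. seating 72 ≥ 40 → Trade Registration not required.
Sec. 19-6. floor area 13,600 square feet ≥ 400 square feet → Large Premises Authorization required.
Sec. 19-7. floor area 13,600 square feet ≥ 8,400 square feet; dispenses prescription medication; offers tattoo or body-art services → Commercial License not required.
Sec. 19-8. seating 72 > 48; floor area 13,600 square feet < 15,700 square feet; offers tattoo or body-art services → Limited Seating Authorization not required.
Sec. 19-9. floor area 13,600 square feet < 18,100 square feet → exempt from Regulatory License.

Large Premises Authorization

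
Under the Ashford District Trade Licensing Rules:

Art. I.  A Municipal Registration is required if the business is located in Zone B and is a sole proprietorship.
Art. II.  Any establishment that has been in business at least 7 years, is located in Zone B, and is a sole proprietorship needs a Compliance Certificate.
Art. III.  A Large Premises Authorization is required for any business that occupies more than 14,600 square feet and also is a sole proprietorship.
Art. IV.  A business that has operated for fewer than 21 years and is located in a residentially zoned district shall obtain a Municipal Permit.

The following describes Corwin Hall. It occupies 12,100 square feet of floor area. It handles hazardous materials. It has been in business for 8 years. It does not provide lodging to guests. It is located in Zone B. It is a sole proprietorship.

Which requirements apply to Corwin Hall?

Art. I. is located in Zone B; is a sole proprietorship → Municipal Registration required.
Art. II. years in business 8 ≥ 7; is located in Zone B; is a sole proprietorship → Compliance Certificate required.
Art. III. floor area 12,100 square feet ≤ 14,600 square feet; is a sole proprietorship → Large Premises Authorization not required.
Art. IV. years in business 8 < 21; is located in Zone B (not: is located in a residentially zoned district) → Municipal Permit not required.

Compliance Certificate, Municipal Registration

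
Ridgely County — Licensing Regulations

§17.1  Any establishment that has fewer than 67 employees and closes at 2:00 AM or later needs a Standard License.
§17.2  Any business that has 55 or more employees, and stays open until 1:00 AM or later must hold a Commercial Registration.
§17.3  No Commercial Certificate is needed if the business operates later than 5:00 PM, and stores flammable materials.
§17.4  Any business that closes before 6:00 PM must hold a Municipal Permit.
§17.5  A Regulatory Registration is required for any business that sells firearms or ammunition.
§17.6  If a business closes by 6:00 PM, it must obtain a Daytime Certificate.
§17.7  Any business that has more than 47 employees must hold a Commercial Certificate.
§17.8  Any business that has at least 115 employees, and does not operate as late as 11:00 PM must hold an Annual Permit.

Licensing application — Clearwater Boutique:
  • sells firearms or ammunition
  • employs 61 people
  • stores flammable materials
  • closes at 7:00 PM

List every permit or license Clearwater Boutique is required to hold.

Regulatory Registration

§17.1 employees 61 < 67; closes 7:00 PM, at/before 2:00 AM → Standard License not required.
§17.2 employees 61 ≥ 55; closes 7:00 PM, at/before 1:00 AM → Commercial Registration not required.
§17.3 closes 7:00 PM, after 5:00 PM; stores flammable materials → exempt from Commercial Certificate.
§17.4 closes 7:00 PM, after 6:00 PM → Municipal Permit not required.
§17.5 sells firearms or ammunition → Regulatory Registration required.
§17.6 closes 7:00 PM, after 6:00 PM → Daytime Certificate not required.
§17.7 employees 61 > 47 → Commercial Certificate required.
§17.8 employees 61 < 115; closes 7:00 PM, at/before 11:00 PM → Annual Permit not required.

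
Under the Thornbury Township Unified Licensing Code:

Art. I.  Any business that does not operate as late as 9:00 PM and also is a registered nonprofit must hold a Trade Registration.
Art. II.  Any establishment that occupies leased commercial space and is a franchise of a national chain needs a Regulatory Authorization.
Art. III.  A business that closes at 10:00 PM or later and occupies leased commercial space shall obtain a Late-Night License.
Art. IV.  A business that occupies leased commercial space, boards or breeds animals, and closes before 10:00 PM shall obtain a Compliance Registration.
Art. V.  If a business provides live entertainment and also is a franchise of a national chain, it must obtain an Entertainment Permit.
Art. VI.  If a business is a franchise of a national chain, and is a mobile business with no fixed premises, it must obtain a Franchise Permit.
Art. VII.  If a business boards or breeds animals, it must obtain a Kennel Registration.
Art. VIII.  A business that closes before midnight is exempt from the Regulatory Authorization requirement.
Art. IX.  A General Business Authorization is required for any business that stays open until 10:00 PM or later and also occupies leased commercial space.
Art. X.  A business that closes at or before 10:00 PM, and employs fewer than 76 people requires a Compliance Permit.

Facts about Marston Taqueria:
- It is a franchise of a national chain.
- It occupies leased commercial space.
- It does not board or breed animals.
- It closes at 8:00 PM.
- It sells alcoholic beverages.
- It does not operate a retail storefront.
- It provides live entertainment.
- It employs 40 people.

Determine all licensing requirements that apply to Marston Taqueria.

Art. I. closes 8:00 PM, at/before 9:00 PM; is a franchise of a national chain (not: is a registered nonprofit) → Trade Registration not required.
Art. II. occupies leased commercial space; is a franchise of a national chain → Regulatory Authorization required.
Art. III. closes 8:00 PM, at/before 10:00 PM; occupies leased commercial space → Late-Night License not required.
Art. IV. occupies leased commercial space; does not board or breed animals; closes 8:00 PM, at/before 10:00 PM → Compliance Registration not required.
Art. V. provides live entertainment; is a franchise of a national chain → Entertainment Permit required.
Art. VI. is a franchise of a national chain; occupies leased commercial space (not: is a mobile business with no fixed premises) → Franchise Permit not required.
Art. VII. does not board or breed animals → Kennel Registration not required.
Art. VIII. closes 8:00 PM, at/before midnight → exempt from Regulatory Authorization.
Art. IX. closes 8:00 PM, at/before 10:00 PM; occupies leased commercial space → General Business Authorization not required.
Art. X. closes 8:00 PM, at/before 10:00 PM; employees 40 < 76 → Compliance Permit required.

Compliance Permit, Entertainment Permit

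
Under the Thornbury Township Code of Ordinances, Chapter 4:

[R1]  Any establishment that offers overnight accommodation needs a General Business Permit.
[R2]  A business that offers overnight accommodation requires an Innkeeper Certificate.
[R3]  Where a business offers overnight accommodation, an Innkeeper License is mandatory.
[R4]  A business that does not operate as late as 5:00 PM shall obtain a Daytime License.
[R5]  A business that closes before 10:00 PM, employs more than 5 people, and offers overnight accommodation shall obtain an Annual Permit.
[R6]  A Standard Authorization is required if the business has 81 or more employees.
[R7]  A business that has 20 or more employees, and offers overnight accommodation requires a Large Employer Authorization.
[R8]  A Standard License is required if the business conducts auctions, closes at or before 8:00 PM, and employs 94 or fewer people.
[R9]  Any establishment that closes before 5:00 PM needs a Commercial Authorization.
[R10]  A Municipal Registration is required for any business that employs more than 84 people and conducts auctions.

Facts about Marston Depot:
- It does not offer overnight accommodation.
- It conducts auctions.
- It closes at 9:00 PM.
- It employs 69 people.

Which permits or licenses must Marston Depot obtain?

None

[R1] does not offer overnight accommodation → General Business Permit not required.
[R2] does not offer overnight accommodation → Innkeeper Certificate not required.
[R3] does not offer overnight accommodation → Innkeeper License not required.
[R4] closes 9:00 PM, after 5:00 PM → Daytime License not required.
[R5] closes 9:00 PM, at/before 10:00 PM; employees 69 > 5; does not offer overnight accommodation → Annual Permit not required.
[R6] employees 69 < 81 → Standard Authorization not required.
[R7] employees 69 ≥ 20; does not offer overnight accommodation → Large Employer Authorization not required.
[R8] conducts auctions; closes 9:00 PM, after 8:00 PM; employees 69 ≤ 94 → Standard License not required.
[R9] closes 9:00 PM, after 5:00 PM → Commercial Authorization not required.
[R10] employees 69 ≤ 84; conducts auctions → Municipal Registration not required.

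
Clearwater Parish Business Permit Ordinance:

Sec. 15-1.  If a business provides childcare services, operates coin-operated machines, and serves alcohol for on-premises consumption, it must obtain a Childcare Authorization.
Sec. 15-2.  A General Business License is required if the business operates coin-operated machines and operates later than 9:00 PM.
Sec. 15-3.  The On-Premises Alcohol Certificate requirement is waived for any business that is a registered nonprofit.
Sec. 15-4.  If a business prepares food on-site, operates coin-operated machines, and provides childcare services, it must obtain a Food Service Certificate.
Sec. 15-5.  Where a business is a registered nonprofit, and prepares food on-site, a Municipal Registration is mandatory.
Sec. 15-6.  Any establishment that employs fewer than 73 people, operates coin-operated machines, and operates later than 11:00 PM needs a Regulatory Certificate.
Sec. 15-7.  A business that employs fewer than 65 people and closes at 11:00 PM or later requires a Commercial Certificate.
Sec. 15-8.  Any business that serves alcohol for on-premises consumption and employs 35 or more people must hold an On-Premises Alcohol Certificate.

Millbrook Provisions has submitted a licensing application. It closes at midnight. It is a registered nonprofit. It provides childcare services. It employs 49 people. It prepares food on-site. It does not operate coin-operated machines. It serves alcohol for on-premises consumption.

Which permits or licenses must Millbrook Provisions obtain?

Sec. 15-1. provides childcare services; does not operate coin-operated machines; serves alcohol for on-premises consumption → Childcare Authorization not required.
Sec. 15-2. does not operate coin-operated machines; closes midnight, after 9:00 PM → General Business License not required.
Sec. 15-3. is a registered nonprofit → exempt from On-Premises Alcohol Certificate.
Sec. 15-4. prepares food on-site; does not operate coin-operated machines; provides childcare services → Food Service Certificate not required.
Sec. 15-5. is a registered nonprofit; prepares food on-site → Municipal Registration required.
Sec. 15-6. employees 49 < 73; does not operate coin-operated machines; closes midnight, after 11:00 PM → Regulatory Certificate not required.
Sec. 15-7. employees 49 < 65; closes midnight, after 11:00 PM → Commercial Certificate required.
Sec. 15-8. serves alcohol for on-premises consumption; employees 49 ≥ 35 → On-Premises Alcohol Certificate required.

Commercial Certificate, Municipal Registration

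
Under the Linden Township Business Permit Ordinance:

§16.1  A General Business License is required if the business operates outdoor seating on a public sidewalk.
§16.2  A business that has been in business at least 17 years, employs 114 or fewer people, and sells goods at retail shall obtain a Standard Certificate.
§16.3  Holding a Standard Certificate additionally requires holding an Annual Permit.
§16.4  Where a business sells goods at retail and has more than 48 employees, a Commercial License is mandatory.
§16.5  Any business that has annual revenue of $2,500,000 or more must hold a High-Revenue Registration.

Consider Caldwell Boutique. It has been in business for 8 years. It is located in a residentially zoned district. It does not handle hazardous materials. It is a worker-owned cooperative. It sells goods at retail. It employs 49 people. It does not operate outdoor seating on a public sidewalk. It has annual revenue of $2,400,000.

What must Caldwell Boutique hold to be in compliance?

§16.1 does not operate outdoor seating on a public sidewalk → General Business License not required.
§16.2 years in business 8 < 17; employees 49 ≤ 114; sells goods at retail → Standard Certificate not required.
§16.3 Standard Certificate is not required → no effect.
§16.4 sells goods at retail; employees 49 > 48 → Commercial License required.
§16.5 revenue $2,400,000 < $2,500,000 → High-Revenue Registration not required.

Commercial License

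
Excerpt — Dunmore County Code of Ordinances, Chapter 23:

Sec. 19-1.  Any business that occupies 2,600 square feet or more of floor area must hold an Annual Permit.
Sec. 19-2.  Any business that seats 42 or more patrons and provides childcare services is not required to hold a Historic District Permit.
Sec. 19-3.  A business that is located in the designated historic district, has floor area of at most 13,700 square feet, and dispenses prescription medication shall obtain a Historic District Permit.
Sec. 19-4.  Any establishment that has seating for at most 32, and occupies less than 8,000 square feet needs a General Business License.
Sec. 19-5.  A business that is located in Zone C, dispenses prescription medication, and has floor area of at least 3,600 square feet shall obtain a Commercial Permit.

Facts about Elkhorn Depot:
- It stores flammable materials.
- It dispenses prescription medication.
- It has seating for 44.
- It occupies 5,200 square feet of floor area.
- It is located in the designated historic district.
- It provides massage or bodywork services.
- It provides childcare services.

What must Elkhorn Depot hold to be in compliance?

Annual Permit

Sec. 19-1. floor area 5,200 square feet ≥ 2,600 square feet → Annual Permit required.
Sec. 19-2. seating 44 ≥ 42; provides childcare services → exempt from Historic District Permit.
Sec. 19-3. is located in the designated historic district; floor area 5,200 square feet ≤ 13,700 square feet; dispenses prescription medication → Historic District Permit required.
Sec. 19-4. seating 44 > 32; floor area 5,200 square feet < 8,000 square feet → General Business License not required.
Sec. 19-5. is located in the designated historic district (not: is located in Zone C); dispenses prescription medication; floor area 5,200 square feet ≥ 3,600 square feet → Commercial Permit not required.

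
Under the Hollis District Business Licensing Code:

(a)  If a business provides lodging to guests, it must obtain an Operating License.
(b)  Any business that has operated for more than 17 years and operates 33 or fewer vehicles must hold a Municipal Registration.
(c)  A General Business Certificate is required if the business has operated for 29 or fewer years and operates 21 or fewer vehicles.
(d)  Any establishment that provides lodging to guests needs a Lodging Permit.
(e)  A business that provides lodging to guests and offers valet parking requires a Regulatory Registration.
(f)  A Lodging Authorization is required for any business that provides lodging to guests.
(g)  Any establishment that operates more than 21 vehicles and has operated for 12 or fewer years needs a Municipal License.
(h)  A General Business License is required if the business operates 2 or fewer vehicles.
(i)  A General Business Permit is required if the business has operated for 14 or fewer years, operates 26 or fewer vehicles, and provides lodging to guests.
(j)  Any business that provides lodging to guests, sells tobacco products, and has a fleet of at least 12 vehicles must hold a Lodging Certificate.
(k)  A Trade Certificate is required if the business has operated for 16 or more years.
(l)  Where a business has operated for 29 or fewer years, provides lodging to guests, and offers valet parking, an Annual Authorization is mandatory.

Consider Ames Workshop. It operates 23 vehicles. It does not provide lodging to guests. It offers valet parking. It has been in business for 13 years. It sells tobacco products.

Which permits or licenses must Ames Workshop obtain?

None

(a) does not provide lodging to guests → Operating License not required.
(b) years in business 13 ≤ 17; vehicles 23 ≤ 33 → Municipal Registration not required.
(c) years in business 13 ≤ 29; vehicles 23 > 21 → General Business Certificate not required.
(d) does not provide lodging to guests → Lodging Permit not required.
(e) does not provide lodging to guests; offers valet parking → Regulatory Registration not required.
(f) does not provide lodging to guests → Lodging Authorization not required.
(g) vehicles 23 > 21; years in business 13 > 12 → Municipal License not required.
(h) vehicles 23 > 2 → General Business License not required.
(i) years in business 13 ≤ 14; vehicles 23 ≤ 26; does not provide lodging to guests → General Business Permit not required.
(j) does not provide lodging to guests; sells tobacco products; vehicles 23 ≥ 12 → Lodging Certificate not required.
(k) years in business 13 < 16 → Trade Certificate not required.
(l) years in business 13 ≤ 29; does not provide lodging to guests; offers valet parking → Annual Authorization not required.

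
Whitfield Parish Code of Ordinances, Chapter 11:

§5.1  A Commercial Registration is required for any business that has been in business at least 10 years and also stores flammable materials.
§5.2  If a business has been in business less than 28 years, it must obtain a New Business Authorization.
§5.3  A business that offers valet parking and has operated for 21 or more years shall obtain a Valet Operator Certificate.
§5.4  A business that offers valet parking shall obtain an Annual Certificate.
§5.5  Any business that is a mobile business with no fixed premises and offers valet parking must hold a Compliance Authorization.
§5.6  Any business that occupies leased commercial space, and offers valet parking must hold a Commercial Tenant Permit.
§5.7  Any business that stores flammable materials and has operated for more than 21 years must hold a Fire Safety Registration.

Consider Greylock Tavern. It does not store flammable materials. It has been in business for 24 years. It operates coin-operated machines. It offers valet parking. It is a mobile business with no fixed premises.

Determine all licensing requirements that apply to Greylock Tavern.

§5.1 years in business 24 ≥ 10; does not store flammable materials → Commercial Registration not required.
§5.2 years in business 24 < 28 → New Business Authorization required.
§5.3 offers valet parking; years in business 24 ≥ 21 → Valet Operator Certificate required.
§5.4 offers valet parking → Annual Certificate required.
§5.5 is a mobile business with no fixed premises; offers valet parking → Compliance Authorization required.
§5.6 is a mobile business with no fixed premises (not: occupies leased commercial space); offers valet parking → Commercial Tenant Permit not required.
§5.7 does not store flammable materials; years in business 24 > 21 → Fire Safety Registration not required.

Annual Certificate, Compliance Authorization, New Business Authorization, Valet Operator Certificate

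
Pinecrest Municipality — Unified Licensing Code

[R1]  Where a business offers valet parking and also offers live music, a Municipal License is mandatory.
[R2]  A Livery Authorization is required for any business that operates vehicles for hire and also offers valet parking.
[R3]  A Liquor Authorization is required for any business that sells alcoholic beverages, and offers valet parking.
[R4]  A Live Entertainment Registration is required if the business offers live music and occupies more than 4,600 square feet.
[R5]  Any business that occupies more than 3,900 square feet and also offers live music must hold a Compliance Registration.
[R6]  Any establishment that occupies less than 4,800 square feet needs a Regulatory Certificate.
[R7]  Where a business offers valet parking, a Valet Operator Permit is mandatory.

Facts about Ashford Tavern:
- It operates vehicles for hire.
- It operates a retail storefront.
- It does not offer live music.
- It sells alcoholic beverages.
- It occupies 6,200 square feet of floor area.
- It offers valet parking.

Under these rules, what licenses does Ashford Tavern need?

[R1] offers valet parking; does not offer live music → Municipal License not required.
[R2] operates vehicles for hire; offers valet parking → Livery Authorization required.
[R3] sells alcoholic beverages; offers valet parking → Liquor Authorization required.
[R4] does not offer live music; floor area 6,200 square feet > 4,600 square feet → Live Entertainment Registration not required.
[R5] floor area 6,200 square feet > 3,900 square feet; does not offer live music → Compliance Registration not required.
[R6] floor area 6,200 square feet ≥ 4,800 square feet → Regulatory Certificate not required.
[R7] offers valet parking → Valet Operator Permit required.

Liquor Authorization, Livery Authorization, Valet Operator Permit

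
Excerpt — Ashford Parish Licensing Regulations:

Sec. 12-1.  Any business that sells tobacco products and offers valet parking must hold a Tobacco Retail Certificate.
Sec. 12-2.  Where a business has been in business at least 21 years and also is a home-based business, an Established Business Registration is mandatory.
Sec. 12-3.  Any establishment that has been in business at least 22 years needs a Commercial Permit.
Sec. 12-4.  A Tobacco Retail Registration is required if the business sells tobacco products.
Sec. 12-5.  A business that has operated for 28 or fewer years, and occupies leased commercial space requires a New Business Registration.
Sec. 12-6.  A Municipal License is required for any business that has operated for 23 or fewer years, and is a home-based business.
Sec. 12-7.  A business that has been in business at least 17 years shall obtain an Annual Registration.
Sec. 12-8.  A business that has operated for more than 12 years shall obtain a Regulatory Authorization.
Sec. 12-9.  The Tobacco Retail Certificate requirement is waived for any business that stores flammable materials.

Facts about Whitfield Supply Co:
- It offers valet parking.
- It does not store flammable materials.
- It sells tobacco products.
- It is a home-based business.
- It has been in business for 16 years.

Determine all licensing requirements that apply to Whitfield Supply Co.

Sec. 12-1. sells tobacco products; offers valet parking → Tobacco Retail Certificate required.
Sec. 12-2. years in business 16 < 21; is a home-based business → Established Business Registration not required.
Sec. 12-3. years in business 16 < 22 → Commercial Permit not required.
Sec. 12-4. sells tobacco products → Tobacco Retail Registration required.
Sec. 12-5. years in business 16 ≤ 28; is a home-based business (not: occupies leased commercial space) → New Business Registration not required.
Sec. 12-6. years in business 16 ≤ 23; is a home-based business → Municipal License required.
Sec. 12-7. years in business 16 < 17 → Annual Registration not required.
Sec. 12-8. years in business 16 > 12 → Regulatory Authorization required.
Sec. 12-9. does not store flammable materials → Tobacco Retail Certificate exemption does not apply.

Municipal License, Regulatory Authorization, Tobacco Retail Certificate, Tobacco Retail Registration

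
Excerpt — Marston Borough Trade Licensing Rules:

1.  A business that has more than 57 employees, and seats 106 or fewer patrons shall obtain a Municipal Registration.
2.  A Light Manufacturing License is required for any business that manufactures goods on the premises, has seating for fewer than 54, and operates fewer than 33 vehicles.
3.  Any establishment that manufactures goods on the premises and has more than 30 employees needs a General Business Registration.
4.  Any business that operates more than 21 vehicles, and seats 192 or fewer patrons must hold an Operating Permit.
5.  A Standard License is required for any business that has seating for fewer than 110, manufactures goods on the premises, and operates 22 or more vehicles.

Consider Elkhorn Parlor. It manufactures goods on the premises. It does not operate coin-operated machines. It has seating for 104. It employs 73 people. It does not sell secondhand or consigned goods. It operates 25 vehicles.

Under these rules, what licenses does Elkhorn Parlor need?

1. employees 73 > 57; seating 104 ≤ 106 → Municipal Registration required.
2. manufactures goods on the premises; seating 104 ≥ 54; vehicles 25 < 33 → Light Manufacturing License not required.
3. manufactures goods on the premises; employees 73 > 30 → General Business Registration required.
4. vehicles 25 > 21; seating 104 ≤ 192 → Operating Permit required.
5. seating 104 < 110; manufactures goods on the premises; vehicles 25 ≥ 22 → Standard License required.

General Business Registration, Municipal Registration, Operating Permit, Standard License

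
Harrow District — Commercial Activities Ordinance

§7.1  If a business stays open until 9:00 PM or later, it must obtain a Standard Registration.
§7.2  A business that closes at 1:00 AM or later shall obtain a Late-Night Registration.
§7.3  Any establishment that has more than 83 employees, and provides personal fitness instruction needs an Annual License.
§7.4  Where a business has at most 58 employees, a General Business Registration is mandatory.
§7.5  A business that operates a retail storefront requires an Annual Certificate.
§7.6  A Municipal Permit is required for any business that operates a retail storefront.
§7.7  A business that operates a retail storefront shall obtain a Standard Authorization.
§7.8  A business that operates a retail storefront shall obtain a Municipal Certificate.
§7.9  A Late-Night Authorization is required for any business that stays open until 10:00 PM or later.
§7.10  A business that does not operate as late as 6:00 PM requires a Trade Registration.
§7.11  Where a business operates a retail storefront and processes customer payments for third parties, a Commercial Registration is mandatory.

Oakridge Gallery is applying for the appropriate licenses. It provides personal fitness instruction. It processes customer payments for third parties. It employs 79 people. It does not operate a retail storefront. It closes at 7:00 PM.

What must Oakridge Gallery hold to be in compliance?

§7.1 closes 7:00 PM, at/before 9:00 PM → Standard Registration not required.
§7.2 closes 7:00 PM, at/before 1:00 AM → Late-Night Registration not required.
§7.3 employees 79 ≤ 83; provides personal fitness instruction → Annual License not required.
§7.4 employees 79 > 58 → General Business Registration not required.
§7.5 does not operate a retail storefront → Annual Certificate not required.
§7.6 does not operate a retail storefront → Municipal Permit not required.
§7.7 does not operate a retail storefront → Standard Authorization not required.
§7.8 does not operate a retail storefront → Municipal Certificate not required.
§7.9 closes 7:00 PM, at/before 10:00 PM → Late-Night Authorization not required.
§7.10 closes 7:00 PM, after 6:00 PM → Trade Registration not required.
§7.11 does not operate a retail storefront; processes customer payments for third parties → Commercial Registration not required.

None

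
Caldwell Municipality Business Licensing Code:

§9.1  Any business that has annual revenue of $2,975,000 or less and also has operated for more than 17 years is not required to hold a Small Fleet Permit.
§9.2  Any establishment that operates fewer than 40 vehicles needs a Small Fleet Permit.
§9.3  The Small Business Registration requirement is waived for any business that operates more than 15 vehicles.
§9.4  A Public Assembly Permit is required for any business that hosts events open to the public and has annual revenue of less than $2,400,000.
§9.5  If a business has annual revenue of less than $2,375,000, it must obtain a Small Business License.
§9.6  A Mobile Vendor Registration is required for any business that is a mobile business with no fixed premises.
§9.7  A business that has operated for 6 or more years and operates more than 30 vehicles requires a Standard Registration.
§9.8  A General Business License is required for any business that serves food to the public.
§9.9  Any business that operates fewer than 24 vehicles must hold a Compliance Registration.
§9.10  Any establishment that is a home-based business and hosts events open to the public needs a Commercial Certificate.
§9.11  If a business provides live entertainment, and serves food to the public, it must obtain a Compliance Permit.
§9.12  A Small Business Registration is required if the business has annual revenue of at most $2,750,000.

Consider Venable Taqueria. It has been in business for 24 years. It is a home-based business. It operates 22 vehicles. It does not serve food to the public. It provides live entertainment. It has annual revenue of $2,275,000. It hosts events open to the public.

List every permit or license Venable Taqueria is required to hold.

§9.1 revenue $2,275,000 ≤ $2,975,000; years in business 24 > 17 → exempt from Small Fleet Permit.
§9.2 vehicles 22 < 40 → Small Fleet Permit required.
§9.3 vehicles 22 > 15 → exempt from Small Business Registration.
§9.4 hosts events open to the public; revenue $2,275,000 < $2,400,000 → Public Assembly Permit required.
§9.5 revenue $2,275,000 < $2,375,000 → Small Business License required.
§9.6 is a home-based business (not: is a mobile business with no fixed premises) → Mobile Vendor Registration not required.
§9.7 years in business 24 ≥ 6; vehicles 22 ≤ 30 → Standard Registration not required.
§9.8 does not serve food to the public → General Business License not required.
§9.9 vehicles 22 < 24 → Compliance Registration required.
§9.10 is a home-based business; hosts events open to the public → Commercial Certificate required.
§9.11 provides live entertainment; does not serve food to the public → Compliance Permit not required.
§9.12 revenue $2,275,000 ≤ $2,750,000 → Small Business Registration required.

Commercial Certificate, Compliance Registration, Public Assembly Permit, Small Business License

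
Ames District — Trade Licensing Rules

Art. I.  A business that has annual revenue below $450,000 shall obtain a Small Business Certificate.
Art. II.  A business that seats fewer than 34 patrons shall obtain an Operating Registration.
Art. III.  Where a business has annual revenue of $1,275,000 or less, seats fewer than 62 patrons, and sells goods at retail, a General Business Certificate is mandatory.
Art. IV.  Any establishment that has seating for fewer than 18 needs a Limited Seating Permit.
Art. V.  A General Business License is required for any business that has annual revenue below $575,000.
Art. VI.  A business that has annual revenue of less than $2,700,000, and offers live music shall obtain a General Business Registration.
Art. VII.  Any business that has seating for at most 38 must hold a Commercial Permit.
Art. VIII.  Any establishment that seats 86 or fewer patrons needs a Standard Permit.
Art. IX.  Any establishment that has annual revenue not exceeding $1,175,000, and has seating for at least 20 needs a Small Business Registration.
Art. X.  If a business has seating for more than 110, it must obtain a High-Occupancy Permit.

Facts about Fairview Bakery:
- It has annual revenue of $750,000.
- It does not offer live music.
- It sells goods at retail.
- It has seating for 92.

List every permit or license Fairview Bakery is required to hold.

Art. I. revenue $750,000 ≥ $450,000 → Small Business Certificate not required.
Art. II. seating 92 ≥ 34 → Operating Registration not required.
Art. III. revenue $750,000 ≤ $1,275,000; seating 92 ≥ 62; sells goods at retail → General Business Certificate not required.
Art. IV. seating 92 ≥ 18 → Limited Seating Permit not required.
Art. V. revenue $750,000 ≥ $575,000 → General Business License not required.
Art. VI. revenue $750,000 < $2,700,000; does not offer live music → General Business Registration not required.
Art. VII. seating 92 > 38 → Commercial Permit not required.
Art. VIII. seating 92 > 86 → Standard Permit not required.
Art. IX. revenue $750,000 ≤ $1,175,000; seating 92 ≥ 20 → Small Business Registration required.
Art. X. seating 92 ≤ 110 → High-Occupancy Permit not required.

Small Business Registration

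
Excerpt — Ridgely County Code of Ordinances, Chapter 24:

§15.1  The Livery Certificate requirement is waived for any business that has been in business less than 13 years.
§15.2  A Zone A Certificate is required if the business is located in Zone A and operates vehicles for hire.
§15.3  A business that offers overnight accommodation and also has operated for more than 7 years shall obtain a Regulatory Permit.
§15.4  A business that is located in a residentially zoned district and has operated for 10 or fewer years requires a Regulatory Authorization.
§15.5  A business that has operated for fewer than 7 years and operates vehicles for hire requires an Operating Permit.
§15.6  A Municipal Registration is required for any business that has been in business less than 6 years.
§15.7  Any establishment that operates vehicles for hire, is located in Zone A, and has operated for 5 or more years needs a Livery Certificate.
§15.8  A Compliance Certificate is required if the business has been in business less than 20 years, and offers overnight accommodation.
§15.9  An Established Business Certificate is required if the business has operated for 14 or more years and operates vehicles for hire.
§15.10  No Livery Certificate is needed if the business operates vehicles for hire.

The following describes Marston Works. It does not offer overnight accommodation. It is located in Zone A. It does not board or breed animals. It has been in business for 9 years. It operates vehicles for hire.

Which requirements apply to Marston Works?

Zone A Certificate

§15.1 years in business 9 < 13 → exempt from Livery Certificate.
§15.2 is located in Zone A; operates vehicles for hire → Zone A Certificate required.
§15.3 does not offer overnight accommodation; years in business 9 > 7 → Regulatory Permit not required.
§15.4 is located in Zone A (not: is located in a residentially zoned district); years in business 9 ≤ 10 → Regulatory Authorization not required.
§15.5 years in business 9 ≥ 7; operates vehicles for hire → Operating Permit not required.
§15.6 years in business 9 ≥ 6 → Municipal Registration not required.
§15.7 operates vehicles for hire; is located in Zone A; years in business 9 ≥ 5 → Livery Certificate required.
§15.8 years in business 9 < 20; does not offer overnight accommodation → Compliance Certificate not required.
§15.9 years in business 9 < 14; operates vehicles for hire → Established Business Certificate not required.
§15.10 operates vehicles for hire → exempt from Livery Certificate.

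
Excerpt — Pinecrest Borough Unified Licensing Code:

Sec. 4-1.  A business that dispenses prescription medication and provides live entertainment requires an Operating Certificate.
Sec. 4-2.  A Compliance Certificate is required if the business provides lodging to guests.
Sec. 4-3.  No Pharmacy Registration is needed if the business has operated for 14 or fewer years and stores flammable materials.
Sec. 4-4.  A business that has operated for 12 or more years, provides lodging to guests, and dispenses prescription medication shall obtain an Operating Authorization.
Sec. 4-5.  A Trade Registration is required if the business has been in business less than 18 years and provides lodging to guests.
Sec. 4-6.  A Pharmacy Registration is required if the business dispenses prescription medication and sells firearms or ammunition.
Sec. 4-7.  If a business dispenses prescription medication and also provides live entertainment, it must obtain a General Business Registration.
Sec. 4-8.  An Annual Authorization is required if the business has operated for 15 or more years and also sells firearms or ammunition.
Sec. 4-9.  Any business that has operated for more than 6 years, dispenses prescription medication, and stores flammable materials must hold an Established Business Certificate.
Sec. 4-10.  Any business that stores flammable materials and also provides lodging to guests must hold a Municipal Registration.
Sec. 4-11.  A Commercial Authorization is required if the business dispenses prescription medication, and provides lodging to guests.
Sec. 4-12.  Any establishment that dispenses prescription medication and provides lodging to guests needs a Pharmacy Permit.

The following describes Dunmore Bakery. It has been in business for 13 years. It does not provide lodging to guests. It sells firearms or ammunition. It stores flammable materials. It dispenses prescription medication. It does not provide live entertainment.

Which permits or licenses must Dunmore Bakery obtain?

Established Business Certificate

Sec. 4-1. dispenses prescription medication; does not provide live entertainment → Operating Certificate not required.
Sec. 4-2. does not provide lodging to guests → Compliance Certificate not required.
Sec. 4-3. years in business 13 ≤ 14; stores flammable materials → exempt from Pharmacy Registration.
Sec. 4-4. years in business 13 ≥ 12; does not provide lodging to guests; dispenses prescription medication → Operating Authorization not required.
Sec. 4-5. years in business 13 < 18; does not provide lodging to guests → Trade Registration not required.
Sec. 4-6. dispenses prescription medication; sells firearms or ammunition → Pharmacy Registration required.
Sec. 4-7. dispenses prescription medication; does not provide live entertainment → General Business Registration not required.
Sec. 4-8. years in business 13 < 15; sells firearms or ammunition → Annual Authorization not required.
Sec. 4-9. years in business 13 > 6; dispenses prescription medication; stores flammable materials → Established Business Certificate required.
Sec. 4-10. stores flammable materials; does not provide lodging to guests → Municipal Registration not required.
Sec. 4-11. dispenses prescription medication; does not provide lodging to guests → Commercial Authorization not required.
Sec. 4-12. dispenses prescription medication; does not provide lodging to guests → Pharmacy Permit not required.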